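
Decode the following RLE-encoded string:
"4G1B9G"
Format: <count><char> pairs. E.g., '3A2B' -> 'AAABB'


Expanding each <count><char> pair:
  4G -> 'GGGG'
  1B -> 'B'
  9G -> 'GGGGGGGGG'

Decoded = GGGGBGGGGGGGGG


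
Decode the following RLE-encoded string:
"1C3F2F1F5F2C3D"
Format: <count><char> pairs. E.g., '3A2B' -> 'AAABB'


Expanding each <count><char> pair:
  1C -> 'C'
  3F -> 'FFF'
  2F -> 'FF'
  1F -> 'F'
  5F -> 'FFFFF'
  2C -> 'CC'
  3D -> 'DDD'

Decoded = CFFFFFFFFFFFCCDDD


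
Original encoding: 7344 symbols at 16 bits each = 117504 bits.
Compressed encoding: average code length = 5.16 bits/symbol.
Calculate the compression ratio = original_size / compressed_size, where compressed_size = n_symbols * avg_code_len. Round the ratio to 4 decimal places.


original_size = n_symbols * orig_bits = 7344 * 16 = 117504 bits
compressed_size = n_symbols * avg_code_len = 7344 * 5.16 = 37895.04 bits
ratio = original_size / compressed_size = 117504 / 37895.04 = 3.1008

Compression ratio = 3.1008


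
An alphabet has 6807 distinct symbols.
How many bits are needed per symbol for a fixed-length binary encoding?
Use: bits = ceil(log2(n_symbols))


log2(6807) = 12.7328
Bracket: 2^12 = 4096 < 6807 <= 2^13 = 8192
So ceil(log2(6807)) = 13

bits = ceil(log2(6807)) = ceil(12.7328) = 13 bits


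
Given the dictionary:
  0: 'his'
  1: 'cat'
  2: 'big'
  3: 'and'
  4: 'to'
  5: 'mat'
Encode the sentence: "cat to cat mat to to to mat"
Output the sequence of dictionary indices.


Look up each word in the dictionary:
  'cat' -> 1
  'to' -> 4
  'cat' -> 1
  'mat' -> 5
  'to' -> 4
  'to' -> 4
  'to' -> 4
  'mat' -> 5

Encoded: [1, 4, 1, 5, 4, 4, 4, 5]


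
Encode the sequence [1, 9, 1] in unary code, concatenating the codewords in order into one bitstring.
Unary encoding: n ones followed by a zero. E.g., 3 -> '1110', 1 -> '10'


Encode each number as n ones followed by a terminating 0:
  1 -> 10 (2 bits)
  9 -> 1111111110 (10 bits)
  1 -> 10 (2 bits)
Total length = 2 + 10 + 2 = 14 bits.

Unary([1, 9, 1]) = 10111111111010 (14 bits)


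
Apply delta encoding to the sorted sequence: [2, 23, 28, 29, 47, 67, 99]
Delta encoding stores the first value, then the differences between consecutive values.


First value: 2
Deltas:
  23 - 2 = 21
  28 - 23 = 5
  29 - 28 = 1
  47 - 29 = 18
  67 - 47 = 20
  99 - 67 = 32


Delta encoded: [2, 21, 5, 1, 18, 20, 32]


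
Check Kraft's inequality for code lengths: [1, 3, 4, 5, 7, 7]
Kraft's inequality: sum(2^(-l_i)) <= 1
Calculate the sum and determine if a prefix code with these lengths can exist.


Sum = 2^(-1) + 2^(-3) + 2^(-4) + 2^(-5) + 2^(-7) + 2^(-7)
    = 0.5 + 0.125 + 0.0625 + 0.03125 + 0.0078125 + 0.0078125
    = 94/128 = 0.734375
Since 0.734375 <= 1, Kraft's inequality IS satisfied.
A prefix code with these lengths CAN exist.

Kraft sum = 0.734375. Satisfied.


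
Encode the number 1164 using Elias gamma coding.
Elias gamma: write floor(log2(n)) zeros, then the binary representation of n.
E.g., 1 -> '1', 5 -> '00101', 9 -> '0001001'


num_bits = floor(log2(1164)) + 1 = 11
leading_zeros = num_bits - 1 = 10
binary(1164) = 10010001100

Elias gamma(1164) = '0000000000' + '10010001100' = 000000000010010001100 (21 bits)


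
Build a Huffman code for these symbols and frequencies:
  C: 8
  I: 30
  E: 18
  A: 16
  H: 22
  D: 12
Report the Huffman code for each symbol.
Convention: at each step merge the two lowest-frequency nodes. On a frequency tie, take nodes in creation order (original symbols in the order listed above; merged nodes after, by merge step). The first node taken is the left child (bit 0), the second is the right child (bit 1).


Huffman tree construction:
Step 1: Merge C(8) + D(12) = 20
Step 2: Merge A(16) + E(18) = 34
Step 3: Merge (C+D)(20) + H(22) = 42
Step 4: Merge I(30) + (A+E)(34) = 64
Step 5: Merge ((C+D)+H)(42) + (I+(A+E))(64) = 106
Read each symbol's code off the tree from the root (left child = 0, right child = 1).

Codes:
  C: 000 (length 3)
  I: 10 (length 2)
  E: 111 (length 3)
  A: 110 (length 3)
  H: 01 (length 2)
  D: 001 (length 3)
Average code length: 266/106 = 2.5094 bits/symbol


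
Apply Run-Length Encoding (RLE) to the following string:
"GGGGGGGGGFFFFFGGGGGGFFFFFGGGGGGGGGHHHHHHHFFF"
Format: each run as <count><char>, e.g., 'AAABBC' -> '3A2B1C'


Scanning runs left to right:
  i=0: run of 'G' x 9 -> '9G'
  i=9: run of 'F' x 5 -> '5F'
  i=14: run of 'G' x 6 -> '6G'
  i=20: run of 'F' x 5 -> '5F'
  i=25: run of 'G' x 9 -> '9G'
  i=34: run of 'H' x 7 -> '7H'
  i=41: run of 'F' x 3 -> '3F'

RLE = 9G5F6G5F9G7H3F


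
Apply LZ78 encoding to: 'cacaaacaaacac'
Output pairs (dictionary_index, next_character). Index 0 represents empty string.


LZ78 encoding steps:
Dictionary: {0: ''}
Step 1: w='' (idx 0), next='c' -> output (0, 'c'), add 'c' as idx 1
Step 2: w='' (idx 0), next='a' -> output (0, 'a'), add 'a' as idx 2
Step 3: w='c' (idx 1), next='a' -> output (1, 'a'), add 'ca' as idx 3
Step 4: w='a' (idx 2), next='a' -> output (2, 'a'), add 'aa' as idx 4
Step 5: w='ca' (idx 3), next='a' -> output (3, 'a'), add 'caa' as idx 5
Step 6: w='a' (idx 2), next='c' -> output (2, 'c'), add 'ac' as idx 6
Step 7: w='ac' (idx 6), end of input -> output (6, '')


Encoded: [(0, 'c'), (0, 'a'), (1, 'a'), (2, 'a'), (3, 'a'), (2, 'c'), (6, '')]


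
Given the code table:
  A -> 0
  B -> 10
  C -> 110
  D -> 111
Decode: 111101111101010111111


Decoding:
111 -> D
10 -> B
111 -> D
110 -> C
10 -> B
10 -> B
111 -> D
111 -> D


Result: DBDCBBDD


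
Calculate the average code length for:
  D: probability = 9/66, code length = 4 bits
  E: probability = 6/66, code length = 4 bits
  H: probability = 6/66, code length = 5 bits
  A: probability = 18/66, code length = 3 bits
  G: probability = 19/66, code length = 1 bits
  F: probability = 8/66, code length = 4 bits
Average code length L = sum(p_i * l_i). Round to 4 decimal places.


Weighted contributions p_i * l_i:
  D: (9/66) * 4 = 36/66
  E: (6/66) * 4 = 24/66
  H: (6/66) * 5 = 30/66
  A: (18/66) * 3 = 54/66
  G: (19/66) * 1 = 19/66
  F: (8/66) * 4 = 32/66
Sum = (36 + 24 + 30 + 54 + 19 + 32)/66 = 195/66

L = 195/66 = 2.9545 bits/symbol


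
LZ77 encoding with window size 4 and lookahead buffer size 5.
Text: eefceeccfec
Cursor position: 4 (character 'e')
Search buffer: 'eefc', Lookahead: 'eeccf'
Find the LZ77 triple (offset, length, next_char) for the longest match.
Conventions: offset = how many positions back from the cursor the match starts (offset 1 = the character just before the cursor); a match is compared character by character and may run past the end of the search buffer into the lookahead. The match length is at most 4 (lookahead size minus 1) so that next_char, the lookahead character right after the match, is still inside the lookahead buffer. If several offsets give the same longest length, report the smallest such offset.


Try each offset into the search buffer:
  offset=1 (pos 3, char 'c'): match length 0
  offset=2 (pos 2, char 'f'): match length 0
  offset=3 (pos 1, char 'e'): match length 1
  offset=4 (pos 0, char 'e'): match length 2
Longest match has length 2 at offset 4.
next_char = character at position 4 + 2 = 6 -> 'c'

Best match: offset=4, length=2 (matching 'ee' starting at position 0)
LZ77 triple: (4, 2, 'c')


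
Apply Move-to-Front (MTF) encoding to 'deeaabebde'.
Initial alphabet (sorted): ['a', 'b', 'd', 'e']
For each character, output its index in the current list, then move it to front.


MTF encoding:
'd': index 2 in ['a', 'b', 'd', 'e'] -> ['d', 'a', 'b', 'e']
'e': index 3 in ['d', 'a', 'b', 'e'] -> ['e', 'd', 'a', 'b']
'e': index 0 in ['e', 'd', 'a', 'b'] -> ['e', 'd', 'a', 'b']
'a': index 2 in ['e', 'd', 'a', 'b'] -> ['a', 'e', 'd', 'b']
'a': index 0 in ['a', 'e', 'd', 'b'] -> ['a', 'e', 'd', 'b']
'b': index 3 in ['a', 'e', 'd', 'b'] -> ['b', 'a', 'e', 'd']
'e': index 2 in ['b', 'a', 'e', 'd'] -> ['e', 'b', 'a', 'd']
'b': index 1 in ['e', 'b', 'a', 'd'] -> ['b', 'e', 'a', 'd']
'd': index 3 in ['b', 'e', 'a', 'd'] -> ['d', 'b', 'e', 'a']
'e': index 2 in ['d', 'b', 'e', 'a'] -> ['e', 'd', 'b', 'a']


Output: [2, 3, 0, 2, 0, 3, 2, 1, 3, 2]


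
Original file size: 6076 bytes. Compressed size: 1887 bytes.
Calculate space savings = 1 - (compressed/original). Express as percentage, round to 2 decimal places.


ratio = compressed/original = 1887/6076 = 0.310566
savings = 1 - ratio = 1 - 0.310566 = 0.689434
as a percentage: 0.689434 * 100 = 68.94%

Space savings = 1 - 1887/6076 = 68.94%


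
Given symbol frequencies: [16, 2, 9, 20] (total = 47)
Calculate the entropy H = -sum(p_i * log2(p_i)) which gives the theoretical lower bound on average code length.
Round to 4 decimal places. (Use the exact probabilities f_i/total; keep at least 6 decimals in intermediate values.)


Per-symbol terms -p_i * log2(p_i) with p_i = f_i/47:
  p = 16/47 = 0.340426: log2(p) = -1.554589, -p*log2(p) = 0.529222
  p = 2/47 = 0.042553: log2(p) = -4.554589, -p*log2(p) = 0.193812
  p = 9/47 = 0.191489: log2(p) = -2.384664, -p*log2(p) = 0.456638
  p = 20/47 = 0.425532: log2(p) = -1.232661, -p*log2(p) = 0.524536
H = 0.529222 + 0.193812 + 0.456638 + 0.524536 = 1.704208

H = 1.7042 bits/symbol


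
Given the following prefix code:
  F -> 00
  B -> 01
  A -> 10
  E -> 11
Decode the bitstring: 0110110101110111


Decoding step by step:
Bits 01 -> B
Bits 10 -> A
Bits 11 -> E
Bits 01 -> B
Bits 01 -> B
Bits 11 -> E
Bits 01 -> B
Bits 11 -> E


Decoded message: BAEBBEBE


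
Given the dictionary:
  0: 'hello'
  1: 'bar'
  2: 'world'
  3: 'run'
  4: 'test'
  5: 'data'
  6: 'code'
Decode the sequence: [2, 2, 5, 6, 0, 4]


Look up each index in the dictionary:
  2 -> 'world'
  2 -> 'world'
  5 -> 'data'
  6 -> 'code'
  0 -> 'hello'
  4 -> 'test'

Decoded: "world world data code hello test"


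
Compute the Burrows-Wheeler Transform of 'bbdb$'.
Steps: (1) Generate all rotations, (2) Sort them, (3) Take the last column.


Rotations (sorted):
  0: $bbdb -> last char: b
  1: b$bbd -> last char: d
  2: bbdb$ -> last char: $
  3: bdb$b -> last char: b
  4: db$bb -> last char: b


BWT = bd$bb


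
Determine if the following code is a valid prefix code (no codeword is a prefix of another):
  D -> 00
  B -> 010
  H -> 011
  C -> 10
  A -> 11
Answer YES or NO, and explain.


Checking each pair (does one codeword prefix another?):
  D='00' vs B='010': no prefix
  D='00' vs H='011': no prefix
  D='00' vs C='10': no prefix
  D='00' vs A='11': no prefix
  B='010' vs D='00': no prefix
  B='010' vs H='011': no prefix
  B='010' vs C='10': no prefix
  B='010' vs A='11': no prefix
  H='011' vs D='00': no prefix
  H='011' vs B='010': no prefix
  H='011' vs C='10': no prefix
  H='011' vs A='11': no prefix
  C='10' vs D='00': no prefix
  C='10' vs B='010': no prefix
  C='10' vs H='011': no prefix
  C='10' vs A='11': no prefix
  A='11' vs D='00': no prefix
  A='11' vs B='010': no prefix
  A='11' vs H='011': no prefix
  A='11' vs C='10': no prefix
No violation found over all pairs.

YES -- this is a valid prefix code. No codeword is a prefix of any other codeword.


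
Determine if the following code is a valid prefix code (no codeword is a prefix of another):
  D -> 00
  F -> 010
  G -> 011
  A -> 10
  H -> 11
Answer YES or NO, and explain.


Checking each pair (does one codeword prefix another?):
  D='00' vs F='010': no prefix
  D='00' vs G='011': no prefix
  D='00' vs A='10': no prefix
  D='00' vs H='11': no prefix
  F='010' vs D='00': no prefix
  F='010' vs G='011': no prefix
  F='010' vs A='10': no prefix
  F='010' vs H='11': no prefix
  G='011' vs D='00': no prefix
  G='011' vs F='010': no prefix
  G='011' vs A='10': no prefix
  G='011' vs H='11': no prefix
  A='10' vs D='00': no prefix
  A='10' vs F='010': no prefix
  A='10' vs G='011': no prefix
  A='10' vs H='11': no prefix
  H='11' vs D='00': no prefix
  H='11' vs F='010': no prefix
  H='11' vs G='011': no prefix
  H='11' vs A='10': no prefix
No violation found over all pairs.

YES -- this is a valid prefix code. No codeword is a prefix of any other codeword.


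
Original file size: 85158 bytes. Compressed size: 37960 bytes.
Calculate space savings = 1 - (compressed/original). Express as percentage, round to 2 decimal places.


ratio = compressed/original = 37960/85158 = 0.44576
savings = 1 - ratio = 1 - 0.44576 = 0.55424
as a percentage: 0.55424 * 100 = 55.42%

Space savings = 1 - 37960/85158 = 55.42%


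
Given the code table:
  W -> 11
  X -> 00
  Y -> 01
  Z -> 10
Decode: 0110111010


Decoding:
01 -> Y
10 -> Z
11 -> W
10 -> Z
10 -> Z


Result: YZWZZ


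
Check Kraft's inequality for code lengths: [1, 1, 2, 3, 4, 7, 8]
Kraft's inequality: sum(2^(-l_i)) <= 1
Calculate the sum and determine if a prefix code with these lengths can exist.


Sum = 2^(-1) + 2^(-1) + 2^(-2) + 2^(-3) + 2^(-4) + 2^(-7) + 2^(-8)
    = 0.5 + 0.5 + 0.25 + 0.125 + 0.0625 + 0.0078125 + 0.00390625
    = 371/256 = 1.44921875
Since 1.44921875 > 1, Kraft's inequality is NOT satisfied.
A prefix code with these lengths CANNOT exist.

Kraft sum = 1.44921875. Not satisfied.


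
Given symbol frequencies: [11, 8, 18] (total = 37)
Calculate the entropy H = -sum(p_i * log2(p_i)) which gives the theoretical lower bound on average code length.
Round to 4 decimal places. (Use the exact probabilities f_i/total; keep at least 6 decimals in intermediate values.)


Per-symbol terms -p_i * log2(p_i) with p_i = f_i/37:
  p = 11/37 = 0.297297: log2(p) = -1.750022, -p*log2(p) = 0.520277
  p = 8/37 = 0.216216: log2(p) = -2.209453, -p*log2(p) = 0.477720
  p = 18/37 = 0.486486: log2(p) = -1.039528, -p*log2(p) = 0.505717
H = 0.520277 + 0.477720 + 0.505717 = 1.503714

H = 1.5037 bits/symbol


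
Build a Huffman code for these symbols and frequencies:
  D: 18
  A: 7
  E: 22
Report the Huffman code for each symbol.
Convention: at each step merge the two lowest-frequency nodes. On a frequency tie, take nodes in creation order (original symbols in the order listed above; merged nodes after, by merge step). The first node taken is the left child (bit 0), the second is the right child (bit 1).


Huffman tree construction:
Step 1: Merge A(7) + D(18) = 25
Step 2: Merge E(22) + (A+D)(25) = 47
Read each symbol's code off the tree from the root (left child = 0, right child = 1).

Codes:
  D: 11 (length 2)
  A: 10 (length 2)
  E: 0 (length 1)
Average code length: 72/47 = 1.5319 bits/symbol


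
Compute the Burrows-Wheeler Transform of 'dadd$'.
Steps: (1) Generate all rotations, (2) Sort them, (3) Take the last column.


Rotations (sorted):
  0: $dadd -> last char: d
  1: add$d -> last char: d
  2: d$dad -> last char: d
  3: dadd$ -> last char: $
  4: dd$da -> last char: a


BWT = ddd$a


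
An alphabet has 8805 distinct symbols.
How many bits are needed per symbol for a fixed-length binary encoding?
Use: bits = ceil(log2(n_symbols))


log2(8805) = 13.1041
Bracket: 2^13 = 8192 < 8805 <= 2^14 = 16384
So ceil(log2(8805)) = 14

bits = ceil(log2(8805)) = ceil(13.1041) = 14 bits


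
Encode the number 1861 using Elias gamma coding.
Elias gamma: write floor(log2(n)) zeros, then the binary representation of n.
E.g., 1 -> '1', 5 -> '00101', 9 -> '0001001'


num_bits = floor(log2(1861)) + 1 = 11
leading_zeros = num_bits - 1 = 10
binary(1861) = 11101000101

Elias gamma(1861) = '0000000000' + '11101000101' = 000000000011101000101 (21 bits)


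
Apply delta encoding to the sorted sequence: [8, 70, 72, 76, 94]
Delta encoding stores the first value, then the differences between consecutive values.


First value: 8
Deltas:
  70 - 8 = 62
  72 - 70 = 2
  76 - 72 = 4
  94 - 76 = 18


Delta encoded: [8, 62, 2, 4, 18]


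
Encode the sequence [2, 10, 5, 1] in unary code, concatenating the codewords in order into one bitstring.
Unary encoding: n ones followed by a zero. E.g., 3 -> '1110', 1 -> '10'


Encode each number as n ones followed by a terminating 0:
  2 -> 110 (3 bits)
  10 -> 11111111110 (11 bits)
  5 -> 111110 (6 bits)
  1 -> 10 (2 bits)
Total length = 3 + 11 + 6 + 2 = 22 bits.

Unary([2, 10, 5, 1]) = 1101111111111011111010 (22 bits)


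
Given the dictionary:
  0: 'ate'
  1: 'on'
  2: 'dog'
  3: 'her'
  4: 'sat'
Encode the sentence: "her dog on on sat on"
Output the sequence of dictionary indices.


Look up each word in the dictionary:
  'her' -> 3
  'dog' -> 2
  'on' -> 1
  'on' -> 1
  'sat' -> 4
  'on' -> 1

Encoded: [3, 2, 1, 1, 4, 1]


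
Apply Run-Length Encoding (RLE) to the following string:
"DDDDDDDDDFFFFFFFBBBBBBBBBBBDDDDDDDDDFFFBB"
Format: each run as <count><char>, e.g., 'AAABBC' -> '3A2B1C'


Scanning runs left to right:
  i=0: run of 'D' x 9 -> '9D'
  i=9: run of 'F' x 7 -> '7F'
  i=16: run of 'B' x 11 -> '11B'
  i=27: run of 'D' x 9 -> '9D'
  i=36: run of 'F' x 3 -> '3F'
  i=39: run of 'B' x 2 -> '2B'

RLE = 9D7F11B9D3F2B


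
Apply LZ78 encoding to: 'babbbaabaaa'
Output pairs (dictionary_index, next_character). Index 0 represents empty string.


LZ78 encoding steps:
Dictionary: {0: ''}
Step 1: w='' (idx 0), next='b' -> output (0, 'b'), add 'b' as idx 1
Step 2: w='' (idx 0), next='a' -> output (0, 'a'), add 'a' as idx 2
Step 3: w='b' (idx 1), next='b' -> output (1, 'b'), add 'bb' as idx 3
Step 4: w='b' (idx 1), next='a' -> output (1, 'a'), add 'ba' as idx 4
Step 5: w='a' (idx 2), next='b' -> output (2, 'b'), add 'ab' as idx 5
Step 6: w='a' (idx 2), next='a' -> output (2, 'a'), add 'aa' as idx 6
Step 7: w='a' (idx 2), end of input -> output (2, '')


Encoded: [(0, 'b'), (0, 'a'), (1, 'b'), (1, 'a'), (2, 'b'), (2, 'a'), (2, '')]


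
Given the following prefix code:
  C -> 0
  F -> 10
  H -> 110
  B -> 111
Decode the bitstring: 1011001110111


Decoding step by step:
Bits 10 -> F
Bits 110 -> H
Bits 0 -> C
Bits 111 -> B
Bits 0 -> C
Bits 111 -> B


Decoded message: FHCBCB


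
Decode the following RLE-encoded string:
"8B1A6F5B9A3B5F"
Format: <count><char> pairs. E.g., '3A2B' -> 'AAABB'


Expanding each <count><char> pair:
  8B -> 'BBBBBBBB'
  1A -> 'A'
  6F -> 'FFFFFF'
  5B -> 'BBBBB'
  9A -> 'AAAAAAAAA'
  3B -> 'BBB'
  5F -> 'FFFFF'

Decoded = BBBBBBBBAFFFFFFBBBBBAAAAAAAAABBBFFFFF


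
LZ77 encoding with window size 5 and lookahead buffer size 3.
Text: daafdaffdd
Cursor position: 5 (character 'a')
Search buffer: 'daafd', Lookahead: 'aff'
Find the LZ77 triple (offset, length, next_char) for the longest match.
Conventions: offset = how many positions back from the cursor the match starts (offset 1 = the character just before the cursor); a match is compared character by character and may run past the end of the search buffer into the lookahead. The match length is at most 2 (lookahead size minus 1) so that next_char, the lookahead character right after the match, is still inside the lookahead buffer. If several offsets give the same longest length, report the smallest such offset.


Try each offset into the search buffer:
  offset=1 (pos 4, char 'd'): match length 0
  offset=2 (pos 3, char 'f'): match length 0
  offset=3 (pos 2, char 'a'): match length 2
  offset=4 (pos 1, char 'a'): match length 1
  offset=5 (pos 0, char 'd'): match length 0
Longest match has length 2 at offset 3.
next_char = character at position 5 + 2 = 7 -> 'f'

Best match: offset=3, length=2 (matching 'af' starting at position 2)
LZ77 triple: (3, 2, 'f')


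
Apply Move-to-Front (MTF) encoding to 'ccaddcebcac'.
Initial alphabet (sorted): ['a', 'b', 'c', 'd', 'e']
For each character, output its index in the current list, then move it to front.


MTF encoding:
'c': index 2 in ['a', 'b', 'c', 'd', 'e'] -> ['c', 'a', 'b', 'd', 'e']
'c': index 0 in ['c', 'a', 'b', 'd', 'e'] -> ['c', 'a', 'b', 'd', 'e']
'a': index 1 in ['c', 'a', 'b', 'd', 'e'] -> ['a', 'c', 'b', 'd', 'e']
'd': index 3 in ['a', 'c', 'b', 'd', 'e'] -> ['d', 'a', 'c', 'b', 'e']
'd': index 0 in ['d', 'a', 'c', 'b', 'e'] -> ['d', 'a', 'c', 'b', 'e']
'c': index 2 in ['d', 'a', 'c', 'b', 'e'] -> ['c', 'd', 'a', 'b', 'e']
'e': index 4 in ['c', 'd', 'a', 'b', 'e'] -> ['e', 'c', 'd', 'a', 'b']
'b': index 4 in ['e', 'c', 'd', 'a', 'b'] -> ['b', 'e', 'c', 'd', 'a']
'c': index 2 in ['b', 'e', 'c', 'd', 'a'] -> ['c', 'b', 'e', 'd', 'a']
'a': index 4 in ['c', 'b', 'e', 'd', 'a'] -> ['a', 'c', 'b', 'e', 'd']
'c': index 1 in ['a', 'c', 'b', 'e', 'd'] -> ['c', 'a', 'b', 'e', 'd']


Output: [2, 0, 1, 3, 0, 2, 4, 4, 2, 4, 1]


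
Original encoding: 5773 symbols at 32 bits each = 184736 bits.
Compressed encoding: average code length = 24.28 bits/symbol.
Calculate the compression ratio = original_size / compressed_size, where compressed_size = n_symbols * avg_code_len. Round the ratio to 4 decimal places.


original_size = n_symbols * orig_bits = 5773 * 32 = 184736 bits
compressed_size = n_symbols * avg_code_len = 5773 * 24.28 = 140168.44 bits
ratio = original_size / compressed_size = 184736 / 140168.44 = 1.318

Compression ratio = 1.318


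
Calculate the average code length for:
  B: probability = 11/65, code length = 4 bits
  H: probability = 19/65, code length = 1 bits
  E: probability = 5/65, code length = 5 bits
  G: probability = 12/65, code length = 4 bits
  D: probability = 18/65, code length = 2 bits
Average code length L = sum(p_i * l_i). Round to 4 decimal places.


Weighted contributions p_i * l_i:
  B: (11/65) * 4 = 44/65
  H: (19/65) * 1 = 19/65
  E: (5/65) * 5 = 25/65
  G: (12/65) * 4 = 48/65
  D: (18/65) * 2 = 36/65
Sum = (44 + 19 + 25 + 48 + 36)/65 = 172/65

L = 172/65 = 2.6462 bits/symbol


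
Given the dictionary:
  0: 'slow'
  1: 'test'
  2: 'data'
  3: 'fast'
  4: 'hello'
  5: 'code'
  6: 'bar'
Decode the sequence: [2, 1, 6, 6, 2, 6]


Look up each index in the dictionary:
  2 -> 'data'
  1 -> 'test'
  6 -> 'bar'
  6 -> 'bar'
  2 -> 'data'
  6 -> 'bar'

Decoded: "data test bar bar data bar"


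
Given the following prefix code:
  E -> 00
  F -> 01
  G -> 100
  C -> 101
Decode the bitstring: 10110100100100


Decoding step by step:
Bits 101 -> C
Bits 101 -> C
Bits 00 -> E
Bits 100 -> G
Bits 100 -> G


Decoded message: CCEGG


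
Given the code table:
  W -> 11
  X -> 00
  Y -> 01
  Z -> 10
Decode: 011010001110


Decoding:
01 -> Y
10 -> Z
10 -> Z
00 -> X
11 -> W
10 -> Z


Result: YZZXWZ


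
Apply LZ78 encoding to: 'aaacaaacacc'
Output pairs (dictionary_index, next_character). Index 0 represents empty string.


LZ78 encoding steps:
Dictionary: {0: ''}
Step 1: w='' (idx 0), next='a' -> output (0, 'a'), add 'a' as idx 1
Step 2: w='a' (idx 1), next='a' -> output (1, 'a'), add 'aa' as idx 2
Step 3: w='' (idx 0), next='c' -> output (0, 'c'), add 'c' as idx 3
Step 4: w='aa' (idx 2), next='a' -> output (2, 'a'), add 'aaa' as idx 4
Step 5: w='c' (idx 3), next='a' -> output (3, 'a'), add 'ca' as idx 5
Step 6: w='c' (idx 3), next='c' -> output (3, 'c'), add 'cc' as idx 6


Encoded: [(0, 'a'), (1, 'a'), (0, 'c'), (2, 'a'), (3, 'a'), (3, 'c')]


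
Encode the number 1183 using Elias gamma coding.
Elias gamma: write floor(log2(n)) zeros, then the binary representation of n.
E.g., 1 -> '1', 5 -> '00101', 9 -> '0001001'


num_bits = floor(log2(1183)) + 1 = 11
leading_zeros = num_bits - 1 = 10
binary(1183) = 10010011111

Elias gamma(1183) = '0000000000' + '10010011111' = 000000000010010011111 (21 bits)


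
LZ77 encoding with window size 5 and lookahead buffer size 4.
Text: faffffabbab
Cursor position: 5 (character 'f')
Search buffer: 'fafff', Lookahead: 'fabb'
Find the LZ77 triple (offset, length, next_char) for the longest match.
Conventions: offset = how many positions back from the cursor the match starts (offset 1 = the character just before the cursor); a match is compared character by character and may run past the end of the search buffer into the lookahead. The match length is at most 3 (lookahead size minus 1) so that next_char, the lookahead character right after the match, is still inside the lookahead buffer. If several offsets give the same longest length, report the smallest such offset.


Try each offset into the search buffer:
  offset=1 (pos 4, char 'f'): match length 1
  offset=2 (pos 3, char 'f'): match length 1
  offset=3 (pos 2, char 'f'): match length 1
  offset=4 (pos 1, char 'a'): match length 0
  offset=5 (pos 0, char 'f'): match length 2
Longest match has length 2 at offset 5.
next_char = character at position 5 + 2 = 7 -> 'b'

Best match: offset=5, length=2 (matching 'fa' starting at position 0)
LZ77 triple: (5, 2, 'b')


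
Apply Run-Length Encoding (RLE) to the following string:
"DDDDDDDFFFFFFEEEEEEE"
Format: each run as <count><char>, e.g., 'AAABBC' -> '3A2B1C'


Scanning runs left to right:
  i=0: run of 'D' x 7 -> '7D'
  i=7: run of 'F' x 6 -> '6F'
  i=13: run of 'E' x 7 -> '7E'

RLE = 7D6F7E


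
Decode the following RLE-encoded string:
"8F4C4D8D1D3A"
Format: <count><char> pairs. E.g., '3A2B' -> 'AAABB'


Expanding each <count><char> pair:
  8F -> 'FFFFFFFF'
  4C -> 'CCCC'
  4D -> 'DDDD'
  8D -> 'DDDDDDDD'
  1D -> 'D'
  3A -> 'AAA'

Decoded = FFFFFFFFCCCCDDDDDDDDDDDDDAAA


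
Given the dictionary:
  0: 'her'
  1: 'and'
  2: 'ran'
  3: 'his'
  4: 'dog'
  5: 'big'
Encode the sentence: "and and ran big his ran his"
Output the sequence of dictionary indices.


Look up each word in the dictionary:
  'and' -> 1
  'and' -> 1
  'ran' -> 2
  'big' -> 5
  'his' -> 3
  'ran' -> 2
  'his' -> 3

Encoded: [1, 1, 2, 5, 3, 2, 3]


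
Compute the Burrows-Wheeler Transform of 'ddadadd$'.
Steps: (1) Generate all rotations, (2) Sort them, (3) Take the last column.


Rotations (sorted):
  0: $ddadadd -> last char: d
  1: adadd$dd -> last char: d
  2: add$ddad -> last char: d
  3: d$ddadad -> last char: d
  4: dadadd$d -> last char: d
  5: dadd$dda -> last char: a
  6: dd$ddada -> last char: a
  7: ddadadd$ -> last char: $


BWT = dddddaa$


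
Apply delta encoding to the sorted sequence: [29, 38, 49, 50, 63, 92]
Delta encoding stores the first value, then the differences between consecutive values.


First value: 29
Deltas:
  38 - 29 = 9
  49 - 38 = 11
  50 - 49 = 1
  63 - 50 = 13
  92 - 63 = 29


Delta encoded: [29, 9, 11, 1, 13, 29]


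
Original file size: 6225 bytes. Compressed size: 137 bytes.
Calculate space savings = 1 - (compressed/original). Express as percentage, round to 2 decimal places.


ratio = compressed/original = 137/6225 = 0.022008
savings = 1 - ratio = 1 - 0.022008 = 0.977992
as a percentage: 0.977992 * 100 = 97.8%

Space savings = 1 - 137/6225 = 97.8%


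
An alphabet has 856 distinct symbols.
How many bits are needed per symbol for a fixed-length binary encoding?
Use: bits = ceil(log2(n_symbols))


log2(856) = 9.7415
Bracket: 2^9 = 512 < 856 <= 2^10 = 1024
So ceil(log2(856)) = 10

bits = ceil(log2(856)) = ceil(9.7415) = 10 bits


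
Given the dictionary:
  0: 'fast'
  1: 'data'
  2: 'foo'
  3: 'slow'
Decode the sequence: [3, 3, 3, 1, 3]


Look up each index in the dictionary:
  3 -> 'slow'
  3 -> 'slow'
  3 -> 'slow'
  1 -> 'data'
  3 -> 'slow'

Decoded: "slow slow slow data slow"


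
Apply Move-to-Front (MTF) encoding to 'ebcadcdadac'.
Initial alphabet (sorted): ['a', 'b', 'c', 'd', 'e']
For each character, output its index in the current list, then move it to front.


MTF encoding:
'e': index 4 in ['a', 'b', 'c', 'd', 'e'] -> ['e', 'a', 'b', 'c', 'd']
'b': index 2 in ['e', 'a', 'b', 'c', 'd'] -> ['b', 'e', 'a', 'c', 'd']
'c': index 3 in ['b', 'e', 'a', 'c', 'd'] -> ['c', 'b', 'e', 'a', 'd']
'a': index 3 in ['c', 'b', 'e', 'a', 'd'] -> ['a', 'c', 'b', 'e', 'd']
'd': index 4 in ['a', 'c', 'b', 'e', 'd'] -> ['d', 'a', 'c', 'b', 'e']
'c': index 2 in ['d', 'a', 'c', 'b', 'e'] -> ['c', 'd', 'a', 'b', 'e']
'd': index 1 in ['c', 'd', 'a', 'b', 'e'] -> ['d', 'c', 'a', 'b', 'e']
'a': index 2 in ['d', 'c', 'a', 'b', 'e'] -> ['a', 'd', 'c', 'b', 'e']
'd': index 1 in ['a', 'd', 'c', 'b', 'e'] -> ['d', 'a', 'c', 'b', 'e']
'a': index 1 in ['d', 'a', 'c', 'b', 'e'] -> ['a', 'd', 'c', 'b', 'e']
'c': index 2 in ['a', 'd', 'c', 'b', 'e'] -> ['c', 'a', 'd', 'b', 'e']


Output: [4, 2, 3, 3, 4, 2, 1, 2, 1, 1, 2]


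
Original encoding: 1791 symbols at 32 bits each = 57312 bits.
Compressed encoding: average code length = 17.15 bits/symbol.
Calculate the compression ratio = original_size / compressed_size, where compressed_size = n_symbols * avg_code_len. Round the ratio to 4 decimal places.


original_size = n_symbols * orig_bits = 1791 * 32 = 57312 bits
compressed_size = n_symbols * avg_code_len = 1791 * 17.15 = 30715.65 bits
ratio = original_size / compressed_size = 57312 / 30715.65 = 1.8659

Compression ratio = 1.8659


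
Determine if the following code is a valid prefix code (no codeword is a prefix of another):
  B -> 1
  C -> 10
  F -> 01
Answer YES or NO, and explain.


Checking each pair (does one codeword prefix another?):
  B='1' vs C='10': prefix -- VIOLATION

NO -- this is NOT a valid prefix code. B (1) is a prefix of C (10).


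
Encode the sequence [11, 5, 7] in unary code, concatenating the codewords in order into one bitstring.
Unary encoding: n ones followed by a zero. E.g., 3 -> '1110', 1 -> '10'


Encode each number as n ones followed by a terminating 0:
  11 -> 111111111110 (12 bits)
  5 -> 111110 (6 bits)
  7 -> 11111110 (8 bits)
Total length = 12 + 6 + 8 = 26 bits.

Unary([11, 5, 7]) = 11111111111011111011111110 (26 bits)


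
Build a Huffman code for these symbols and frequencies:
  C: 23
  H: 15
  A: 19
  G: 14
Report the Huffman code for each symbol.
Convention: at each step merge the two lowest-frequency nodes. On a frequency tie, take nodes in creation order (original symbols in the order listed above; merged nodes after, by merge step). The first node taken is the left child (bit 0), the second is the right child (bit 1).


Huffman tree construction:
Step 1: Merge G(14) + H(15) = 29
Step 2: Merge A(19) + C(23) = 42
Step 3: Merge (G+H)(29) + (A+C)(42) = 71
Read each symbol's code off the tree from the root (left child = 0, right child = 1).

Codes:
  C: 11 (length 2)
  H: 01 (length 2)
  A: 10 (length 2)
  G: 00 (length 2)
Average code length: 142/71 = 2.0000 bits/symbol


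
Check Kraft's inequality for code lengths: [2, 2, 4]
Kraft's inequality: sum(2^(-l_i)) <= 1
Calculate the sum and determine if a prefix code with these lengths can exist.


Sum = 2^(-2) + 2^(-2) + 2^(-4)
    = 0.25 + 0.25 + 0.0625
    = 9/16 = 0.5625
Since 0.5625 <= 1, Kraft's inequality IS satisfied.
A prefix code with these lengths CAN exist.

Kraft sum = 0.5625. Satisfied.


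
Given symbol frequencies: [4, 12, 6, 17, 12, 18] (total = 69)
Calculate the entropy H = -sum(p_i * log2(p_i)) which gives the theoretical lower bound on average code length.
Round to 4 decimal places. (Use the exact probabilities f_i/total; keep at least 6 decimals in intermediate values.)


Per-symbol terms -p_i * log2(p_i) with p_i = f_i/69:
  p = 4/69 = 0.057971: log2(p) = -4.108524, -p*log2(p) = 0.238175
  p = 12/69 = 0.173913: log2(p) = -2.523562, -p*log2(p) = 0.438880
  p = 6/69 = 0.086957: log2(p) = -3.523562, -p*log2(p) = 0.306397
  p = 17/69 = 0.246377: log2(p) = -2.021062, -p*log2(p) = 0.497943
  p = 12/69 = 0.173913: log2(p) = -2.523562, -p*log2(p) = 0.438880
  p = 18/69 = 0.260870: log2(p) = -1.938599, -p*log2(p) = 0.505722
H = 0.238175 + 0.438880 + 0.306397 + 0.497943 + 0.438880 + 0.505722 = 2.425997

H = 2.426 bits/symbol


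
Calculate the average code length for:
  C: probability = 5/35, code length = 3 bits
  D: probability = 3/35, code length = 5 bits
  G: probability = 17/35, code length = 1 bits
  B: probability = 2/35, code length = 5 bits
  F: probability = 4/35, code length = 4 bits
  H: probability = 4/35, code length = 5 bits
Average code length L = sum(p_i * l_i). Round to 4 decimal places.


Weighted contributions p_i * l_i:
  C: (5/35) * 3 = 15/35
  D: (3/35) * 5 = 15/35
  G: (17/35) * 1 = 17/35
  B: (2/35) * 5 = 10/35
  F: (4/35) * 4 = 16/35
  H: (4/35) * 5 = 20/35
Sum = (15 + 15 + 17 + 10 + 16 + 20)/35 = 93/35

L = 93/35 = 2.6571 bits/symbol


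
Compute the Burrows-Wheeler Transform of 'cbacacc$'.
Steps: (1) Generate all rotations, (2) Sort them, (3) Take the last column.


Rotations (sorted):
  0: $cbacacc -> last char: c
  1: acacc$cb -> last char: b
  2: acc$cbac -> last char: c
  3: bacacc$c -> last char: c
  4: c$cbacac -> last char: c
  5: cacc$cba -> last char: a
  6: cbacacc$ -> last char: $
  7: cc$cbaca -> last char: a


BWT = cbccca$a


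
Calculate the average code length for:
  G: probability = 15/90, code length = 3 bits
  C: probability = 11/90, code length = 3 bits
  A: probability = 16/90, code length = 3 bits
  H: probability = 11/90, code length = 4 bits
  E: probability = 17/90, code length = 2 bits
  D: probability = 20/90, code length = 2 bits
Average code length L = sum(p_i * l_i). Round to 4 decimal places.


Weighted contributions p_i * l_i:
  G: (15/90) * 3 = 45/90
  C: (11/90) * 3 = 33/90
  A: (16/90) * 3 = 48/90
  H: (11/90) * 4 = 44/90
  E: (17/90) * 2 = 34/90
  D: (20/90) * 2 = 40/90
Sum = (45 + 33 + 48 + 44 + 34 + 40)/90 = 244/90

L = 244/90 = 2.7111 bits/symbol


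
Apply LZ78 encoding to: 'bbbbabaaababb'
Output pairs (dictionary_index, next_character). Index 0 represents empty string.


LZ78 encoding steps:
Dictionary: {0: ''}
Step 1: w='' (idx 0), next='b' -> output (0, 'b'), add 'b' as idx 1
Step 2: w='b' (idx 1), next='b' -> output (1, 'b'), add 'bb' as idx 2
Step 3: w='b' (idx 1), next='a' -> output (1, 'a'), add 'ba' as idx 3
Step 4: w='ba' (idx 3), next='a' -> output (3, 'a'), add 'baa' as idx 4
Step 5: w='' (idx 0), next='a' -> output (0, 'a'), add 'a' as idx 5
Step 6: w='ba' (idx 3), next='b' -> output (3, 'b'), add 'bab' as idx 6
Step 7: w='b' (idx 1), end of input -> output (1, '')


Encoded: [(0, 'b'), (1, 'b'), (1, 'a'), (3, 'a'), (0, 'a'), (3, 'b'), (1, '')]


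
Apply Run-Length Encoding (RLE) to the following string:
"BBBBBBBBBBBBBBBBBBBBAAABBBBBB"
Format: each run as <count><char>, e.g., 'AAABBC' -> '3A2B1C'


Scanning runs left to right:
  i=0: run of 'B' x 20 -> '20B'
  i=20: run of 'A' x 3 -> '3A'
  i=23: run of 'B' x 6 -> '6B'

RLE = 20B3A6B


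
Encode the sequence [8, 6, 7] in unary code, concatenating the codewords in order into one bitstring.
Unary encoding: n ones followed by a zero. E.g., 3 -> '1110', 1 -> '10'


Encode each number as n ones followed by a terminating 0:
  8 -> 111111110 (9 bits)
  6 -> 1111110 (7 bits)
  7 -> 11111110 (8 bits)
Total length = 9 + 7 + 8 = 24 bits.

Unary([8, 6, 7]) = 111111110111111011111110 (24 bits)


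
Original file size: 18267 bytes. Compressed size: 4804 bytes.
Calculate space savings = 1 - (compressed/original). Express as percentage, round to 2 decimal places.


ratio = compressed/original = 4804/18267 = 0.262988
savings = 1 - ratio = 1 - 0.262988 = 0.737012
as a percentage: 0.737012 * 100 = 73.7%

Space savings = 1 - 4804/18267 = 73.7%


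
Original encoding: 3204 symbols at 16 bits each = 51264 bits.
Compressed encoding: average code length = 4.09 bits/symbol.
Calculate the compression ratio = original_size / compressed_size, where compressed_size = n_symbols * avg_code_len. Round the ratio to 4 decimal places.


original_size = n_symbols * orig_bits = 3204 * 16 = 51264 bits
compressed_size = n_symbols * avg_code_len = 3204 * 4.09 = 13104.36 bits
ratio = original_size / compressed_size = 51264 / 13104.36 = 3.912

Compression ratio = 3.912


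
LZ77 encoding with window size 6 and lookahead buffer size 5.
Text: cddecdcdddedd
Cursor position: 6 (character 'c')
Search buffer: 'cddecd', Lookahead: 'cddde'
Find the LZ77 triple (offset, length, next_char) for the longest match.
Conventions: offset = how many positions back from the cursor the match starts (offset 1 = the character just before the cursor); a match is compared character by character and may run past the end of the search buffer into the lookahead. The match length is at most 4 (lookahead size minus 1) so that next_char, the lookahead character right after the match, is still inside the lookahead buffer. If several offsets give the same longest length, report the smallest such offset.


Try each offset into the search buffer:
  offset=1 (pos 5, char 'd'): match length 0
  offset=2 (pos 4, char 'c'): match length 2
  offset=3 (pos 3, char 'e'): match length 0
  offset=4 (pos 2, char 'd'): match length 0
  offset=5 (pos 1, char 'd'): match length 0
  offset=6 (pos 0, char 'c'): match length 3
Longest match has length 3 at offset 6.
next_char = character at position 6 + 3 = 9 -> 'd'

Best match: offset=6, length=3 (matching 'cdd' starting at position 0)
LZ77 triple: (6, 3, 'd')


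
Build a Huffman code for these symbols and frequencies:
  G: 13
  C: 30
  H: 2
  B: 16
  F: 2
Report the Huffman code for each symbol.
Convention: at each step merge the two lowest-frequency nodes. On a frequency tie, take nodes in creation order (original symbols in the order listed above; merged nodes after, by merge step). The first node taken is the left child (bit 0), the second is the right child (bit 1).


Huffman tree construction:
Step 1: Merge H(2) + F(2) = 4
Step 2: Merge (H+F)(4) + G(13) = 17
Step 3: Merge B(16) + ((H+F)+G)(17) = 33
Step 4: Merge C(30) + (B+((H+F)+G))(33) = 63
Read each symbol's code off the tree from the root (left child = 0, right child = 1).

Codes:
  G: 111 (length 3)
  C: 0 (length 1)
  H: 1100 (length 4)
  B: 10 (length 2)
  F: 1101 (length 4)
Average code length: 117/63 = 1.8571 bits/symbol


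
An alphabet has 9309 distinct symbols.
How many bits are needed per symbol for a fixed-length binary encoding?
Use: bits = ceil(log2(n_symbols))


log2(9309) = 13.1844
Bracket: 2^13 = 8192 < 9309 <= 2^14 = 16384
So ceil(log2(9309)) = 14

bits = ceil(log2(9309)) = ceil(13.1844) = 14 bits


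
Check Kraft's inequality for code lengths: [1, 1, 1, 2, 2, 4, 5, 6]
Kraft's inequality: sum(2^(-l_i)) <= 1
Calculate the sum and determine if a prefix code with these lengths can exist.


Sum = 2^(-1) + 2^(-1) + 2^(-1) + 2^(-2) + 2^(-2) + 2^(-4) + 2^(-5) + 2^(-6)
    = 0.5 + 0.5 + 0.5 + 0.25 + 0.25 + 0.0625 + 0.03125 + 0.015625
    = 135/64 = 2.109375
Since 2.109375 > 1, Kraft's inequality is NOT satisfied.
A prefix code with these lengths CANNOT exist.

Kraft sum = 2.109375. Not satisfied.


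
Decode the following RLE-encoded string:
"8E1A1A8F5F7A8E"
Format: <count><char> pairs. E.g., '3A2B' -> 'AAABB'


Expanding each <count><char> pair:
  8E -> 'EEEEEEEE'
  1A -> 'A'
  1A -> 'A'
  8F -> 'FFFFFFFF'
  5F -> 'FFFFF'
  7A -> 'AAAAAAA'
  8E -> 'EEEEEEEE'

Decoded = EEEEEEEEAAFFFFFFFFFFFFFAAAAAAAEEEEEEEE


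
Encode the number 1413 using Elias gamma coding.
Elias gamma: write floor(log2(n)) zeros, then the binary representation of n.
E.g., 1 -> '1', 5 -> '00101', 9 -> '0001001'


num_bits = floor(log2(1413)) + 1 = 11
leading_zeros = num_bits - 1 = 10
binary(1413) = 10110000101

Elias gamma(1413) = '0000000000' + '10110000101' = 000000000010110000101 (21 bits)


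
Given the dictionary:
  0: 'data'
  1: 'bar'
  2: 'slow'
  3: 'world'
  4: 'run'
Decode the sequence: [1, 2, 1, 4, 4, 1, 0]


Look up each index in the dictionary:
  1 -> 'bar'
  2 -> 'slow'
  1 -> 'bar'
  4 -> 'run'
  4 -> 'run'
  1 -> 'bar'
  0 -> 'data'

Decoded: "bar slow bar run run bar data"


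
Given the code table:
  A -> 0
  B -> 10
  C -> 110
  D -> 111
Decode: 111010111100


Decoding:
111 -> D
0 -> A
10 -> B
111 -> D
10 -> B
0 -> A


Result: DABDBA


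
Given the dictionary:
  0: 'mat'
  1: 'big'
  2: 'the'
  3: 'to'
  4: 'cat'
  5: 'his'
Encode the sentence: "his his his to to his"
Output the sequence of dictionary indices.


Look up each word in the dictionary:
  'his' -> 5
  'his' -> 5
  'his' -> 5
  'to' -> 3
  'to' -> 3
  'his' -> 5

Encoded: [5, 5, 5, 3, 3, 5]


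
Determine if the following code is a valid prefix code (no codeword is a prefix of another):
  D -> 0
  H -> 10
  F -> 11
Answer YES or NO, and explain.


Checking each pair (does one codeword prefix another?):
  D='0' vs H='10': no prefix
  D='0' vs F='11': no prefix
  H='10' vs D='0': no prefix
  H='10' vs F='11': no prefix
  F='11' vs D='0': no prefix
  F='11' vs H='10': no prefix
No violation found over all pairs.

YES -- this is a valid prefix code. No codeword is a prefix of any other codeword.


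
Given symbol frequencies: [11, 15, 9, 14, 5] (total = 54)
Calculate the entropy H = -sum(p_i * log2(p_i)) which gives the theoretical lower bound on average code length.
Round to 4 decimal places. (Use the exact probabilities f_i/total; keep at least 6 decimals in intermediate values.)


Per-symbol terms -p_i * log2(p_i) with p_i = f_i/54:
  p = 11/54 = 0.203704: log2(p) = -2.295456, -p*log2(p) = 0.467593
  p = 15/54 = 0.277778: log2(p) = -1.847997, -p*log2(p) = 0.513332
  p = 9/54 = 0.166667: log2(p) = -2.584963, -p*log2(p) = 0.430827
  p = 14/54 = 0.259259: log2(p) = -1.947533, -p*log2(p) = 0.504916
  p = 5/54 = 0.092593: log2(p) = -3.432959, -p*log2(p) = 0.317867
H = 0.467593 + 0.513332 + 0.430827 + 0.504916 + 0.317867 = 2.234535

H = 2.2345 bits/symbol
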